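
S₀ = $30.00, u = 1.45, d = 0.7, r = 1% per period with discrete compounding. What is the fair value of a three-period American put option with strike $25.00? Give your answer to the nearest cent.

Risk-neutral probability p = (1 + 0.01 − 0.7)/(1.45 − 0.7) = 0.3100/0.7500 = 0.4133
Terminal stock prices: S_uuu = 91.46, S_uud = 44.15, S_udd = 21.31, S_ddd = 10.29
Terminal payoffs (K − S): max(-66.46, 0) = 0, max(-19.15, 0) = 0, max(3.685, 0) = 3.685, max(14.71, 0) = 14.71
Node uu (S = 63.08): continuation = 1/1.01·[0.4133·0.0000 + 0.5867·0.0000] = 0.0000; exercise value = 0.0000 ≤ continuation, so V_uu = 0.0000
Node ud (S = 30.45): continuation = 1/1.01·[0.4133·0.0000 + 0.5867·3.6850] = 2.1405; exercise value = 0.0000 ≤ continuation, so V_ud = 2.1405
Node dd (S = 14.7): continuation = 1/1.01·[0.4133·3.6850 + 0.5867·14.7100] = 10.0525; exercise value = 10.3000 > continuation, so V_dd = 10.3000 (exercise)
Node u (S = 43.5): continuation = 1/1.01·[0.4133·0.0000 + 0.5867·2.1405] = 1.2433; exercise value = 0.0000 ≤ continuation, so V_u = 1.2433
Node d (S = 21): continuation = 1/1.01·[0.4133·2.1405 + 0.5867·10.3000] = 6.8588; exercise value = 4.0000 ≤ continuation, so V_d = 6.8588
Node 0 (S = 30): continuation = 1/1.01·[0.4133·1.2433 + 0.5867·6.8588] = 4.4928; exercise value = 0.0000 ≤ continuation, so V_0 = 4.4928

$4.49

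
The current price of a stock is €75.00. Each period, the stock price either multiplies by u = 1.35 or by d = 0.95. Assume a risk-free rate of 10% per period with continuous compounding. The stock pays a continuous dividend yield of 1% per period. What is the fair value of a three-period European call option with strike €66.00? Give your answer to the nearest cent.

Per-period risk-free factor R = e^0.1 = 1.1052; dividend-adjusted growth = e^(0.1−0.01) = 1.0942.
Risk-neutral probability p = (1.0942 − 0.95)/(1.35 − 0.95) = 0.1442/0.4000 = 0.3604
Terminal stock prices: S_uuu = 184.5, S_uud = 129.9, S_udd = 91.38, S_ddd = 64.3
Terminal payoffs (S − K): max(118.5, 0) = 118.5, max(63.85, 0) = 63.85, max(25.38, 0) = 25.38, max(-1.697, 0) = 0
Node uu (S = 136.7): V_uu = e^(−0.1)·[0.3604·118.5281 + 0.6396·63.8531] = 75.6082
Node ud (S = 96.19): V_ud = e^(−0.1)·[0.3604·63.8531 + 0.6396·25.3781] = 35.5111
Node dd (S = 67.69): V_dd = e^(−0.1)·[0.3604·25.3781 + 0.6396·0.0000] = 8.2767
Node u (S = 101.2): V_u = e^(−0.1)·[0.3604·75.6082 + 0.6396·35.5111] = 45.2089
Node d (S = 71.25): V_d = e^(−0.1)·[0.3604·35.5111 + 0.6396·8.2767] = 16.3712
Node 0 (S = 75): V_0 = e^(−0.1)·[0.3604·45.2089 + 0.6396·16.3712] = 24.2183

€24.22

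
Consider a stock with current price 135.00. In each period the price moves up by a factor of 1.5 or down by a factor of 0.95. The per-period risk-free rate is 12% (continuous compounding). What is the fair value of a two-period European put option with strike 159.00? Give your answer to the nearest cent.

13.41

Risk-neutral probability p = (e^0.12 − 0.95)/(1.5 − 0.95) = 0.1775/0.5500 = 0.3227
Terminal stock prices: S_uu = 303.8, S_ud = 192.4, S_dd = 121.8
Terminal payoffs (K − S): max(-144.8, 0) = 0, max(-33.38, 0) = 0, max(37.16, 0) = 37.16
Node u (S = 202.5): V_u = e^(−0.12)·[0.3227·0.0000 + 0.6773·0.0000] = 0.0000
Node d (S = 128.2): V_d = e^(−0.12)·[0.3227·0.0000 + 0.6773·37.1625] = 22.3232
Node 0 (S = 135): V_0 = e^(−0.12)·[0.3227·0.0000 + 0.6773·22.3232] = 13.4094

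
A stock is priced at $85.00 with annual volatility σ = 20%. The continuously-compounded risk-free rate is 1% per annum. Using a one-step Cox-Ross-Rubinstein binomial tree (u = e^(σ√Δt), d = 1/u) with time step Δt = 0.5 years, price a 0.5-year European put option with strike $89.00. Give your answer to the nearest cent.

CRR parameters: u = e^(σ√Δt) = e^(0.2·√0.5) = 1.1519, d = 1/u = 0.8681
Per-period rate: rΔt = 0.01·0.5 = 0.005, so R = e^0.005 = 1.0050
Risk-neutral probability p = (e^0.005 − 0.8681)/(1.1519 − 0.8681) = 0.1369/0.2838 = 0.4824
Terminal stock prices: S_u = 97.91, S_d = 73.79
Terminal payoffs (K − S): max(-8.912, 0) = 0, max(15.21, 0) = 15.21
Node 0 (S = 85): V_0 = e^(−0.005)·[0.4824·0.0000 + 0.5176·15.2095] = 7.8337

$7.83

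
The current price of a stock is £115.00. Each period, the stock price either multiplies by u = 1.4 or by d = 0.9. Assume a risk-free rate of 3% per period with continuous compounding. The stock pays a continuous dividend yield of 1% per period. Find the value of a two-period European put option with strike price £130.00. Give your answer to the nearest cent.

£20.02

Per-period risk-free factor R = e^0.03 = 1.0305; dividend-adjusted growth = e^(0.03−0.01) = 1.0202.
Risk-neutral probability p = (1.0202 − 0.9)/(1.4 − 0.9) = 0.1202/0.5000 = 0.2404
Terminal stock prices: S_uu = 225.4, S_ud = 144.9, S_dd = 93.15
Terminal payoffs (K − S): max(-95.4, 0) = 0, max(-14.9, 0) = 0, max(36.85, 0) = 36.85
Node u (S = 161): V_u = e^(−0.03)·[0.2404·0.0000 + 0.7596·0.0000] = 0.0000
Node d (S = 103.5): V_d = e^(−0.03)·[0.2404·0.0000 + 0.7596·36.8500] = 27.1639
Node 0 (S = 115): V_0 = e^(−0.03)·[0.2404·0.0000 + 0.7596·27.1639] = 20.0238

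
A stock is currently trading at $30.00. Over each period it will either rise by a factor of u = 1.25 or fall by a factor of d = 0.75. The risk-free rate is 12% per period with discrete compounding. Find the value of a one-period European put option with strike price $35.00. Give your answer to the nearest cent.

Risk-neutral probability p = (1 + 0.12 − 0.75)/(1.25 − 0.75) = 0.3700/0.5000 = 0.7400
Terminal stock prices: S_u = 37.5, S_d = 22.5
Terminal payoffs (K − S): max(-2.5, 0) = 0, max(12.5, 0) = 12.5
Node 0 (S = 30): V_0 = 1/1.12·[0.7400·0.0000 + 0.2600·12.5000] = 2.9018

$2.90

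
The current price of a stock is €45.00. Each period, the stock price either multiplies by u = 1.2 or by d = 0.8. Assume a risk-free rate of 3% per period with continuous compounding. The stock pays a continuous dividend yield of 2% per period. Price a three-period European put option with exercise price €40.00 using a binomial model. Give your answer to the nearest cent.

€3.43

Per-period risk-free factor R = e^0.03 = 1.0305; dividend-adjusted growth = e^(0.03−0.02) = 1.0101.
Risk-neutral probability p = (1.0101 − 0.8)/(1.2 − 0.8) = 0.2101/0.4000 = 0.5251
Terminal stock prices: S_uuu = 77.76, S_uud = 51.84, S_udd = 34.56, S_ddd = 23.04
Terminal payoffs (K − S): max(-37.76, 0) = 0, max(-11.84, 0) = 0, max(5.44, 0) = 5.44, max(16.96, 0) = 16.96
Node uu (S = 64.8): V_uu = e^(−0.03)·[0.5251·0.0000 + 0.4749·0.0000] = 0.0000
Node ud (S = 43.2): V_ud = e^(−0.03)·[0.5251·0.0000 + 0.4749·5.4400] = 2.5070
Node dd (S = 28.8): V_dd = e^(−0.03)·[0.5251·5.4400 + 0.4749·16.9600] = 10.5881
Node u (S = 54): V_u = e^(−0.03)·[0.5251·0.0000 + 0.4749·2.5070] = 1.1553
Node d (S = 36): V_d = e^(−0.03)·[0.5251·2.5070 + 0.4749·10.5881] = 6.1570
Node 0 (S = 45): V_0 = e^(−0.03)·[0.5251·1.1553 + 0.4749·6.1570] = 3.4261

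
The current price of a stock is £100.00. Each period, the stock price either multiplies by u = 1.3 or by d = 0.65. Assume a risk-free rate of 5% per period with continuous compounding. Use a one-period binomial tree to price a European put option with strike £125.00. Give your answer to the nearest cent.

Risk-neutral probability p = (e^0.05 − 0.65)/(1.3 − 0.65) = 0.4013/0.6500 = 0.6173
Terminal stock prices: S_u = 130, S_d = 65
Terminal payoffs (K − S): max(-5, 0) = 0, max(60, 0) = 60
Node 0 (S = 100): V_0 = e^(−0.05)·[0.6173·0.0000 + 0.3827·60.0000] = 21.8398

£21.84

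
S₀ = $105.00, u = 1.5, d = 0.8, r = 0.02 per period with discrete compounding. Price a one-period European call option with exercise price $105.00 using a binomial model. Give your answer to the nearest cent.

$16.18

Risk-neutral probability p = (1 + 0.02 − 0.8)/(1.5 − 0.8) = 0.2200/0.7000 = 0.3143
Terminal stock prices: S_u = 157.5, S_d = 84
Terminal payoffs (S − K): max(52.5, 0) = 52.5, max(-21, 0) = 0
Node 0 (S = 105): V_0 = 1/1.02·[0.3143·52.5000 + 0.6857·0.0000] = 16.1765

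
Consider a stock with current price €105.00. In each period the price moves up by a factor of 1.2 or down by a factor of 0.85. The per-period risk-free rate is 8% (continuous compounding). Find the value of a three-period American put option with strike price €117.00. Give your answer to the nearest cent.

€12.00

Risk-neutral probability p = (e^0.08 − 0.85)/(1.2 − 0.85) = 0.2333/0.3500 = 0.6665
Terminal stock prices: S_uuu = 181.4, S_uud = 128.5, S_udd = 91.03, S_ddd = 64.48
Terminal payoffs (K − S): max(-64.44, 0) = 0, max(-11.52, 0) = 0, max(25.97, 0) = 25.97, max(52.52, 0) = 52.52
Node uu (S = 151.2): continuation = e^(−0.08)·[0.6665·0.0000 + 0.3335·0.0000] = 0.0000; exercise value = 0.0000 ≤ continuation, so V_uu = 0.0000
Node ud (S = 107.1): continuation = e^(−0.08)·[0.6665·0.0000 + 0.3335·25.9650] = 7.9927; exercise value = 9.9000 > continuation, so V_ud = 9.9000 (exercise)
Node dd (S = 75.86): continuation = e^(−0.08)·[0.6665·25.9650 + 0.3335·52.5169] = 32.1421; exercise value = 41.1375 > continuation, so V_dd = 41.1375 (exercise)
Node u (S = 126): continuation = e^(−0.08)·[0.6665·0.0000 + 0.3335·9.9000] = 3.0475; exercise value = 0.0000 ≤ continuation, so V_u = 3.0475
Node d (S = 89.25): continuation = e^(−0.08)·[0.6665·9.9000 + 0.3335·41.1375] = 18.7546; exercise value = 27.7500 > continuation, so V_d = 27.7500 (exercise)
Node 0 (S = 105): continuation = e^(−0.08)·[0.6665·3.0475 + 0.3335·27.7500] = 10.4173; exercise value = 12.0000 > continuation, so V_0 = 12.0000 (exercise)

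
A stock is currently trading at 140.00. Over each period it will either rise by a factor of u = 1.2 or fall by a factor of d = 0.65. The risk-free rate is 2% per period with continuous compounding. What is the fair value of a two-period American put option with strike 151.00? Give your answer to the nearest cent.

Risk-neutral probability p = (e^0.02 − 0.65)/(1.2 − 0.65) = 0.3702/0.5500 = 0.6731
Terminal stock prices: S_uu = 201.6, S_ud = 109.2, S_dd = 59.15
Terminal payoffs (K − S): max(-50.6, 0) = 0, max(41.8, 0) = 41.8, max(91.85, 0) = 91.85
Node u (S = 168): continuation = e^(−0.02)·[0.6731·0.0000 + 0.3269·41.8000] = 13.3941; exercise value = 0.0000 ≤ continuation, so V_u = 13.3941
Node d (S = 91): continuation = e^(−0.02)·[0.6731·41.8000 + 0.3269·91.8500] = 57.0100; exercise value = 60.0000 > continuation, so V_d = 60.0000 (exercise)
Node 0 (S = 140): continuation = e^(−0.02)·[0.6731·13.3941 + 0.3269·60.0000] = 28.0630; exercise value = 11.0000 ≤ continuation, so V_0 = 28.0630

28.06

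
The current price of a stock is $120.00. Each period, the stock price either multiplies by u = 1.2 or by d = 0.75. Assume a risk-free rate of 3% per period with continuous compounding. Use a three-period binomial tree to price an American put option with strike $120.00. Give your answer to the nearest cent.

$14.12

Risk-neutral probability p = (e^0.03 − 0.75)/(1.2 − 0.75) = 0.2805/0.4500 = 0.6232
Terminal stock prices: S_uuu = 207.4, S_uud = 129.6, S_udd = 81, S_ddd = 50.62
Terminal payoffs (K − S): max(-87.36, 0) = 0, max(-9.6, 0) = 0, max(39, 0) = 39, max(69.38, 0) = 69.38
Node uu (S = 172.8): continuation = e^(−0.03)·[0.6232·0.0000 + 0.3768·0.0000] = 0.0000; exercise value = 0.0000 ≤ continuation, so V_uu = 0.0000
Node ud (S = 108): continuation = e^(−0.03)·[0.6232·0.0000 + 0.3768·39.0000] = 14.2597; exercise value = 12.0000 ≤ continuation, so V_ud = 14.2597
Node dd (S = 67.5): continuation = e^(−0.03)·[0.6232·39.0000 + 0.3768·69.3750] = 48.9535; exercise value = 52.5000 > continuation, so V_dd = 52.5000 (exercise)
Node u (S = 144): continuation = e^(−0.03)·[0.6232·0.0000 + 0.3768·14.2597] = 5.2138; exercise value = 0.0000 ≤ continuation, so V_u = 5.2138
Node d (S = 90): continuation = e^(−0.03)·[0.6232·14.2597 + 0.3768·52.5000] = 27.8201; exercise value = 30.0000 > continuation, so V_d = 30.0000 (exercise)
Node 0 (S = 120): continuation = e^(−0.03)·[0.6232·5.2138 + 0.3768·30.0000] = 14.1223; exercise value = 0.0000 ≤ continuation, so V_0 = 14.1223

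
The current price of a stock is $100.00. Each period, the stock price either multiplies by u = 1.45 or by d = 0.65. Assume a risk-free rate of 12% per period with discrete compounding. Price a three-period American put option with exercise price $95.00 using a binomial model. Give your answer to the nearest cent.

$13.45

Risk-neutral probability p = (1 + 0.12 − 0.65)/(1.45 − 0.65) = 0.4700/0.8000 = 0.5875
Terminal stock prices: S_uuu = 304.9, S_uud = 136.7, S_udd = 61.26, S_ddd = 27.46
Terminal payoffs (K − S): max(-209.9, 0) = 0, max(-41.66, 0) = 0, max(33.74, 0) = 33.74, max(67.54, 0) = 67.54
Node uu (S = 210.2): continuation = 1/1.12·[0.5875·0.0000 + 0.4125·0.0000] = 0.0000; exercise value = 0.0000 ≤ continuation, so V_uu = 0.0000
Node ud (S = 94.25): continuation = 1/1.12·[0.5875·0.0000 + 0.4125·33.7375] = 12.4256; exercise value = 0.7500 ≤ continuation, so V_ud = 12.4256
Node dd (S = 42.25): continuation = 1/1.12·[0.5875·33.7375 + 0.4125·67.5375] = 42.5714; exercise value = 52.7500 > continuation, so V_dd = 52.7500 (exercise)
Node u (S = 145): continuation = 1/1.12·[0.5875·0.0000 + 0.4125·12.4256] = 4.5764; exercise value = 0.0000 ≤ continuation, so V_u = 4.5764
Node d (S = 65): continuation = 1/1.12·[0.5875·12.4256 + 0.4125·52.7500] = 25.9459; exercise value = 30.0000 > continuation, so V_d = 30.0000 (exercise)
Node 0 (S = 100): continuation = 1/1.12·[0.5875·4.5764 + 0.4125·30.0000] = 13.4497; exercise value = 0.0000 ≤ continuation, so V_0 = 13.4497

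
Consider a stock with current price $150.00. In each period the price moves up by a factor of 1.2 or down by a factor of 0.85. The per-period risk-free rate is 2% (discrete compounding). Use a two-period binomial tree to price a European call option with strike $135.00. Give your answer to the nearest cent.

Risk-neutral probability p = (1 + 0.02 − 0.85)/(1.2 − 0.85) = 0.1700/0.3500 = 0.4857
Terminal stock prices: S_uu = 216, S_ud = 153, S_dd = 108.4
Terminal payoffs (S − K): max(81, 0) = 81, max(18, 0) = 18, max(-26.63, 0) = 0
Node u (S = 180): V_u = 1/1.02·[0.4857·81.0000 + 0.5143·18.0000] = 47.6471
Node d (S = 127.5): V_d = 1/1.02·[0.4857·18.0000 + 0.5143·0.0000] = 8.5714
Node 0 (S = 150): V_0 = 1/1.02·[0.4857·47.6471 + 0.5143·8.5714] = 27.0108

$27.01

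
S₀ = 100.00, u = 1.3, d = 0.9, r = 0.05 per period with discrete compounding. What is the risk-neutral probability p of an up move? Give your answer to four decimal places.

Risk-neutral probability p = (1 + 0.05 − 0.9)/(1.3 − 0.9) = 0.1500/0.4000 = 0.3750

p = 0.3750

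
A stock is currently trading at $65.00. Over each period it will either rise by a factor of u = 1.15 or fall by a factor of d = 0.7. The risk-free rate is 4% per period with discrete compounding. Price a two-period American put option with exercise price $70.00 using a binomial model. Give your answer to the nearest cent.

Risk-neutral probability p = (1 + 0.04 − 0.7)/(1.15 − 0.7) = 0.3400/0.4500 = 0.7556
Terminal stock prices: S_uu = 85.96, S_ud = 52.32, S_dd = 31.85
Terminal payoffs (K − S): max(-15.96, 0) = 0, max(17.68, 0) = 17.68, max(38.15, 0) = 38.15
Node u (S = 74.75): continuation = 1/1.04·[0.7556·0.0000 + 0.2444·17.6750] = 4.1544; exercise value = 0.0000 ≤ continuation, so V_u = 4.1544
Node d (S = 45.5): continuation = 1/1.04·[0.7556·17.6750 + 0.2444·38.1500] = 21.8077; exercise value = 24.5000 > continuation, so V_d = 24.5000 (exercise)
Node 0 (S = 65): continuation = 1/1.04·[0.7556·4.1544 + 0.2444·24.5000] = 8.7767; exercise value = 5.0000 ≤ continuation, so V_0 = 8.7767

$8.78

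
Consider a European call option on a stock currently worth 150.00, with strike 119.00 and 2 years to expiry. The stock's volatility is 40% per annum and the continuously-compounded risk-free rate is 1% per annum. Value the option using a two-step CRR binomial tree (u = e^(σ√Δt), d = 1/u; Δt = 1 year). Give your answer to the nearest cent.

CRR parameters: u = e^(σ√Δt) = e^(0.4·√1) = 1.4918, d = 1/u = 0.6703
Per-period rate: rΔt = 0.01·1 = 0.01, so R = e^0.01 = 1.0101
Risk-neutral probability p = (e^0.01 − 0.6703)/(1.4918 − 0.6703) = 0.3397/0.8215 = 0.4135
Terminal stock prices: S_uu = 333.8, S_ud = 150, S_dd = 67.4
Terminal payoffs (S − K): max(214.8, 0) = 214.8, max(31, 0) = 31, max(-51.6, 0) = 0
Node u (S = 223.8): V_u = e^(−0.01)·[0.4135·214.8311 + 0.5865·31.0000] = 105.9578
Node d (S = 100.5): V_d = e^(−0.01)·[0.4135·31.0000 + 0.5865·0.0000] = 12.6924
Node 0 (S = 150): V_0 = e^(−0.01)·[0.4135·105.9578 + 0.5865·12.6924] = 50.7519

50.75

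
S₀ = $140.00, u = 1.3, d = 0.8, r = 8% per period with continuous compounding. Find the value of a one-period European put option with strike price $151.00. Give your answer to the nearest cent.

Risk-neutral probability p = (e^0.08 − 0.8)/(1.3 − 0.8) = 0.2833/0.5000 = 0.5666
Terminal stock prices: S_u = 182, S_d = 112
Terminal payoffs (K − S): max(-31, 0) = 0, max(39, 0) = 39
Node 0 (S = 140): V_0 = e^(−0.08)·[0.5666·0.0000 + 0.4334·39.0000] = 15.6040

$15.60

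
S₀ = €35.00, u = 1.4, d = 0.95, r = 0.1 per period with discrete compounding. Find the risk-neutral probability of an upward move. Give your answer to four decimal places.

p = 0.3333

Risk-neutral probability p = (1 + 0.1 − 0.95)/(1.4 − 0.95) = 0.1500/0.4500 = 0.3333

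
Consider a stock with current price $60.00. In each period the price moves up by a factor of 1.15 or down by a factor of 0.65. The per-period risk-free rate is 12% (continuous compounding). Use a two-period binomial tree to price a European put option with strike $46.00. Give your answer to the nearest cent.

$0.11

Risk-neutral probability p = (e^0.12 − 0.65)/(1.15 − 0.65) = 0.4775/0.5000 = 0.9550
Terminal stock prices: S_uu = 79.35, S_ud = 44.85, S_dd = 25.35
Terminal payoffs (K − S): max(-33.35, 0) = 0, max(1.15, 0) = 1.15, max(20.65, 0) = 20.65
Node u (S = 69): V_u = e^(−0.12)·[0.9550·0.0000 + 0.0450·1.1500] = 0.0459
Node d (S = 39): V_d = e^(−0.12)·[0.9550·1.1500 + 0.0450·20.6500] = 1.7983
Node 0 (S = 60): V_0 = e^(−0.12)·[0.9550·0.0459 + 0.0450·1.7983] = 0.1107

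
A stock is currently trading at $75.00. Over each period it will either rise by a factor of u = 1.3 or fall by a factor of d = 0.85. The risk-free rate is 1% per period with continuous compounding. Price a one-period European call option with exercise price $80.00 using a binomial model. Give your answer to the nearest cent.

Risk-neutral probability p = (e^0.01 − 0.85)/(1.3 − 0.85) = 0.1601/0.4500 = 0.3557
Terminal stock prices: S_u = 97.5, S_d = 63.75
Terminal payoffs (S − K): max(17.5, 0) = 17.5, max(-16.25, 0) = 0
Node 0 (S = 75): V_0 = e^(−0.01)·[0.3557·17.5000 + 0.6443·0.0000] = 6.1622

$6.16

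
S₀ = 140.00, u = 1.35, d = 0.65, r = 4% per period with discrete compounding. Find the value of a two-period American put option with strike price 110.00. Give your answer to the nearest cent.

9.22

Risk-neutral probability p = (1 + 0.04 − 0.65)/(1.35 − 0.65) = 0.3900/0.7000 = 0.5571
Terminal stock prices: S_uu = 255.2, S_ud = 122.9, S_dd = 59.15
Terminal payoffs (K − S): max(-145.2, 0) = 0, max(-12.85, 0) = 0, max(50.85, 0) = 50.85
Node u (S = 189): continuation = 1/1.04·[0.5571·0.0000 + 0.4429·0.0000] = 0.0000; exercise value = 0.0000 ≤ continuation, so V_u = 0.0000
Node d (S = 91): continuation = 1/1.04·[0.5571·0.0000 + 0.4429·50.8500] = 21.6532; exercise value = 19.0000 ≤ continuation, so V_d = 21.6532
Node 0 (S = 140): continuation = 1/1.04·[0.5571·0.0000 + 0.4429·21.6532] = 9.2204; exercise value = 0.0000 ≤ continuation, so V_0 = 9.2204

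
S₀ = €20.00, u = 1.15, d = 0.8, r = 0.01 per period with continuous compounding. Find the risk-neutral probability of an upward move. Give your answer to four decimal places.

p = 0.6001

Risk-neutral probability p = (e^0.01 − 0.8)/(1.15 − 0.8) = 0.2101/0.3500 = 0.6001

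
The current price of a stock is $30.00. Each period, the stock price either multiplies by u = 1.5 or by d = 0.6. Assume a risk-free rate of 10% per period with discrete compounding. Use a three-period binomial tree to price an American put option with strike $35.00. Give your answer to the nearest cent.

Risk-neutral probability p = (1 + 0.1 − 0.6)/(1.5 − 0.6) = 0.5000/0.9000 = 0.5556
Terminal stock prices: S_uuu = 101.2, S_uud = 40.5, S_udd = 16.2, S_ddd = 6.48
Terminal payoffs (K − S): max(-66.25, 0) = 0, max(-5.5, 0) = 0, max(18.8, 0) = 18.8, max(28.52, 0) = 28.52
Node uu (S = 67.5): continuation = 1/1.1·[0.5556·0.0000 + 0.4444·0.0000] = 0.0000; exercise value = 0.0000 ≤ continuation, so V_uu = 0.0000
Node ud (S = 27): continuation = 1/1.1·[0.5556·0.0000 + 0.4444·18.8000] = 7.5960; exercise value = 8.0000 > continuation, so V_ud = 8.0000 (exercise)
Node dd (S = 10.8): continuation = 1/1.1·[0.5556·18.8000 + 0.4444·28.5200] = 21.0182; exercise value = 24.2000 > continuation, so V_dd = 24.2000 (exercise)
Node u (S = 45): continuation = 1/1.1·[0.5556·0.0000 + 0.4444·8.0000] = 3.2323; exercise value = 0.0000 ≤ continuation, so V_u = 3.2323
Node d (S = 18): continuation = 1/1.1·[0.5556·8.0000 + 0.4444·24.2000] = 13.8182; exercise value = 17.0000 > continuation, so V_d = 17.0000 (exercise)
Node 0 (S = 30): continuation = 1/1.1·[0.5556·3.2323 + 0.4444·17.0000] = 8.5012; exercise value = 5.0000 ≤ continuation, so V_0 = 8.5012

$8.50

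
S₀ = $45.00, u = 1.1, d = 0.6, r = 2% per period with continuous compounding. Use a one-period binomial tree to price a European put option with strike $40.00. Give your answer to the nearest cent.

$2.03

Risk-neutral probability p = (e^0.02 − 0.6)/(1.1 − 0.6) = 0.4202/0.5000 = 0.8404
Terminal stock prices: S_u = 49.5, S_d = 27
Terminal payoffs (K − S): max(-9.5, 0) = 0, max(13, 0) = 13
Node 0 (S = 45): V_0 = e^(−0.02)·[0.8404·0.0000 + 0.1596·13.0000] = 2.0337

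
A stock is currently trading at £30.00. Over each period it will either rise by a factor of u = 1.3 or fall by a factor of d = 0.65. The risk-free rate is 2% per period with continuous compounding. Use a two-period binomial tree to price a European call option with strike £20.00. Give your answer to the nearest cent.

£12.09

Risk-neutral probability p = (e^0.02 − 0.65)/(1.3 − 0.65) = 0.3702/0.6500 = 0.5695
Terminal stock prices: S_uu = 50.7, S_ud = 25.35, S_dd = 12.68
Terminal payoffs (S − K): max(30.7, 0) = 30.7, max(5.35, 0) = 5.35, max(-7.325, 0) = 0
Node u (S = 39): V_u = e^(−0.02)·[0.5695·30.7000 + 0.4305·5.3500] = 19.3960
Node d (S = 19.5): V_d = e^(−0.02)·[0.5695·5.3500 + 0.4305·0.0000] = 2.9867
Node 0 (S = 30): V_0 = e^(−0.02)·[0.5695·19.3960 + 0.4305·2.9867] = 12.0883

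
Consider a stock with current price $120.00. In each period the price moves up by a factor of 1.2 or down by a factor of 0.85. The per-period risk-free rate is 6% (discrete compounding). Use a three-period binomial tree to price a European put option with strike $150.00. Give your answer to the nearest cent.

Risk-neutral probability p = (1 + 0.06 − 0.85)/(1.2 − 0.85) = 0.2100/0.3500 = 0.6000
Terminal stock prices: S_uuu = 207.4, S_uud = 146.9, S_udd = 104, S_ddd = 73.69
Terminal payoffs (K − S): max(-57.36, 0) = 0, max(3.12, 0) = 3.12, max(45.96, 0) = 45.96, max(76.31, 0) = 76.31
Node uu (S = 172.8): V_uu = 1/1.06·[0.6000·0.0000 + 0.4000·3.1200] = 1.1774
Node ud (S = 122.4): V_ud = 1/1.06·[0.6000·3.1200 + 0.4000·45.9600] = 19.1094
Node dd (S = 86.7): V_dd = 1/1.06·[0.6000·45.9600 + 0.4000·76.3050] = 54.8094
Node u (S = 144): V_u = 1/1.06·[0.6000·1.1774 + 0.4000·19.1094] = 7.8775
Node d (S = 102): V_d = 1/1.06·[0.6000·19.1094 + 0.4000·54.8094] = 31.4995
Node 0 (S = 120): V_0 = 1/1.06·[0.6000·7.8775 + 0.4000·31.4995] = 16.3456

$16.35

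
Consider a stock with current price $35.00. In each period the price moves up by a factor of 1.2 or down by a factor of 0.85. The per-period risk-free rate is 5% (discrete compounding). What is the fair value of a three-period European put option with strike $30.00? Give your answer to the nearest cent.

Risk-neutral probability p = (1 + 0.05 − 0.85)/(1.2 − 0.85) = 0.2000/0.3500 = 0.5714
Terminal stock prices: S_uuu = 60.48, S_uud = 42.84, S_udd = 30.34, S_ddd = 21.49
Terminal payoffs (K − S): max(-30.48, 0) = 0, max(-12.84, 0) = 0, max(-0.345, 0) = 0, max(8.506, 0) = 8.506
Node uu (S = 50.4): V_uu = 1/1.05·[0.5714·0.0000 + 0.4286·0.0000] = 0.0000
Node ud (S = 35.7): V_ud = 1/1.05·[0.5714·0.0000 + 0.4286·0.0000] = 0.0000
Node dd (S = 25.29): V_dd = 1/1.05·[0.5714·0.0000 + 0.4286·8.5056] = 3.4717
Node u (S = 42): V_u = 1/1.05·[0.5714·0.0000 + 0.4286·0.0000] = 0.0000
Node d (S = 29.75): V_d = 1/1.05·[0.5714·0.0000 + 0.4286·3.4717] = 1.4170
Node 0 (S = 35): V_0 = 1/1.05·[0.5714·0.0000 + 0.4286·1.4170] = 0.5784

$0.58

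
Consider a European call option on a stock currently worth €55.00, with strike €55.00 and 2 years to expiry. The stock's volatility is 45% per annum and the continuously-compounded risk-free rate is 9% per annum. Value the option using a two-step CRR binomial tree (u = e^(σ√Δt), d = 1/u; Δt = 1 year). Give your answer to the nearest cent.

CRR parameters: u = e^(σ√Δt) = e^(0.45·√1) = 1.5683, d = 1/u = 0.6376
Per-period rate: rΔt = 0.09·1 = 0.09, so R = e^0.09 = 1.0942
Risk-neutral probability p = (e^0.09 − 0.6376)/(1.5683 − 0.6376) = 0.4565/0.9307 = 0.4905
Terminal stock prices: S_uu = 135.3, S_ud = 55, S_dd = 22.36
Terminal payoffs (S − K): max(80.28, 0) = 80.28, max(0, 0) = 0, max(-32.64, 0) = 0
Node u (S = 86.26): V_u = e^(−0.09)·[0.4905·80.2782 + 0.5095·0.0000] = 35.9910
Node d (S = 35.07): V_d = e^(−0.09)·[0.4905·0.0000 + 0.5095·0.0000] = 0.0000
Node 0 (S = 55): V_0 = e^(−0.09)·[0.4905·35.9910 + 0.5095·0.0000] = 16.1358

€16.14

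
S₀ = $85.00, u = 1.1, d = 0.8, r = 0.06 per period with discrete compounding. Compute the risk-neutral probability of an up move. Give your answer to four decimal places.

p = 0.8667

Risk-neutral probability p = (1 + 0.06 − 0.8)/(1.1 − 0.8) = 0.2600/0.3000 = 0.8667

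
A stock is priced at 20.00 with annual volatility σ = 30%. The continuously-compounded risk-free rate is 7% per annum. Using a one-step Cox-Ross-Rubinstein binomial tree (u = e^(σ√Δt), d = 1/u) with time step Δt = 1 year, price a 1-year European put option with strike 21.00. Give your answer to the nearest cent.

CRR parameters: u = e^(σ√Δt) = e^(0.3·√1) = 1.3499, d = 1/u = 0.7408
Per-period rate: rΔt = 0.07·1 = 0.07, so R = e^0.07 = 1.0725
Risk-neutral probability p = (e^0.07 − 0.7408)/(1.3499 − 0.7408) = 0.3317/0.6090 = 0.5446
Terminal stock prices: S_u = 27, S_d = 14.82
Terminal payoffs (K − S): max(-5.997, 0) = 0, max(6.184, 0) = 6.184
Node 0 (S = 20): V_0 = e^(−0.07)·[0.5446·0.0000 + 0.4554·6.1836] = 2.6256

2.63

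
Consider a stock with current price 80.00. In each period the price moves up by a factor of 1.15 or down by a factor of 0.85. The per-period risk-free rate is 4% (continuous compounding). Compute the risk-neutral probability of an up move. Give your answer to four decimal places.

Risk-neutral probability p = (e^0.04 − 0.85)/(1.15 − 0.85) = 0.1908/0.3000 = 0.6360

p = 0.6360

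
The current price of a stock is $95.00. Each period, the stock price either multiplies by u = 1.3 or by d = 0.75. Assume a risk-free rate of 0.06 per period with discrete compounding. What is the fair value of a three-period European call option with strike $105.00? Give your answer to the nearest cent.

$20.97

Risk-neutral probability p = (1 + 0.06 − 0.75)/(1.3 − 0.75) = 0.3100/0.5500 = 0.5636
Terminal stock prices: S_uuu = 208.7, S_uud = 120.4, S_udd = 69.47, S_ddd = 40.08
Terminal payoffs (S − K): max(103.7, 0) = 103.7, max(15.41, 0) = 15.41, max(-35.53, 0) = 0, max(-64.92, 0) = 0
Node uu (S = 160.6): V_uu = 1/1.06·[0.5636·103.7150 + 0.4364·15.4125] = 61.4934
Node ud (S = 92.62): V_ud = 1/1.06·[0.5636·15.4125 + 0.4364·0.0000] = 8.1953
Node dd (S = 53.44): V_dd = 1/1.06·[0.5636·0.0000 + 0.4364·0.0000] = 0.0000
Node u (S = 123.5): V_u = 1/1.06·[0.5636·61.4934 + 0.4364·8.1953] = 36.0718
Node d (S = 71.25): V_d = 1/1.06·[0.5636·8.1953 + 0.4364·0.0000] = 4.3577
Node 0 (S = 95): V_0 = 1/1.06·[0.5636·36.0718 + 0.4364·4.3577] = 20.9744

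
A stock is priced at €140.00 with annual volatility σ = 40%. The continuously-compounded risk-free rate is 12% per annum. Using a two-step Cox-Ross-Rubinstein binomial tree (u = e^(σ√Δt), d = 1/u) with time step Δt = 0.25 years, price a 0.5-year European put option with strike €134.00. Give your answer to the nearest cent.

€8.50

CRR parameters: u = e^(σ√Δt) = e^(0.4·√0.25) = 1.2214, d = 1/u = 0.8187
Per-period rate: rΔt = 0.12·0.25 = 0.03, so R = e^0.03 = 1.0305
Risk-neutral probability p = (e^0.03 − 0.8187)/(1.2214 − 0.8187) = 0.2117/0.4027 = 0.5258
Terminal stock prices: S_uu = 208.9, S_ud = 140, S_dd = 93.84
Terminal payoffs (K − S): max(-74.86, 0) = 0, max(-6, 0) = 0, max(40.16, 0) = 40.16
Node u (S = 171): V_u = e^(−0.03)·[0.5258·0.0000 + 0.4742·0.0000] = 0.0000
Node d (S = 114.6): V_d = e^(−0.03)·[0.5258·0.0000 + 0.4742·40.1552] = 18.4789
Node 0 (S = 140): V_0 = e^(−0.03)·[0.5258·0.0000 + 0.4742·18.4789] = 8.5038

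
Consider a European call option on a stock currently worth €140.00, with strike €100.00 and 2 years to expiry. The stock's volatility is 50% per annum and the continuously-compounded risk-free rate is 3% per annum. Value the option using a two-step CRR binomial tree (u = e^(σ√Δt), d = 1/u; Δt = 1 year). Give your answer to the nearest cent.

CRR parameters: u = e^(σ√Δt) = e^(0.5·√1) = 1.6487, d = 1/u = 0.6065
Per-period rate: rΔt = 0.03·1 = 0.03, so R = e^0.03 = 1.0305
Risk-neutral probability p = (e^0.03 − 0.6065)/(1.6487 − 0.6065) = 0.4239/1.0422 = 0.4068
Terminal stock prices: S_uu = 380.6, S_ud = 140, S_dd = 51.5
Terminal payoffs (S − K): max(280.6, 0) = 280.6, max(40, 0) = 40, max(-48.5, 0) = 0
Node u (S = 230.8): V_u = e^(−0.03)·[0.4068·280.5595 + 0.5932·40.0000] = 133.7764
Node d (S = 84.91): V_d = e^(−0.03)·[0.4068·40.0000 + 0.5932·0.0000] = 15.7896
Node 0 (S = 140): V_0 = e^(−0.03)·[0.4068·133.7764 + 0.5932·15.7896] = 61.8972

€61.90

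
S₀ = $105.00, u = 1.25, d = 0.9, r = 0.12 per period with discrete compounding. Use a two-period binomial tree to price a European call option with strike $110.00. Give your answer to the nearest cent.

Risk-neutral probability p = (1 + 0.12 − 0.9)/(1.25 − 0.9) = 0.2200/0.3500 = 0.6286
Terminal stock prices: S_uu = 164.1, S_ud = 118.1, S_dd = 85.05
Terminal payoffs (S − K): max(54.06, 0) = 54.06, max(8.125, 0) = 8.125, max(-24.95, 0) = 0
Node u (S = 131.2): V_u = 1/1.12·[0.6286·54.0625 + 0.3714·8.1250] = 33.0357
Node d (S = 94.5): V_d = 1/1.12·[0.6286·8.1250 + 0.3714·0.0000] = 4.5599
Node 0 (S = 105): V_0 = 1/1.12·[0.6286·33.0357 + 0.3714·4.5599] = 20.0527

$20.05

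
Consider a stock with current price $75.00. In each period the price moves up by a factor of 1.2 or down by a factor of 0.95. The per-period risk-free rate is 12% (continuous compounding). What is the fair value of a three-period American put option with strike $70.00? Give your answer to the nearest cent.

Risk-neutral probability p = (e^0.12 − 0.95)/(1.2 − 0.95) = 0.1775/0.2500 = 0.7100
Terminal stock prices: S_uuu = 129.6, S_uud = 102.6, S_udd = 81.22, S_ddd = 64.3
Terminal payoffs (K − S): max(-59.6, 0) = 0, max(-32.6, 0) = 0, max(-11.22, 0) = 0, max(5.697, 0) = 5.697
Node uu (S = 108): continuation = e^(−0.12)·[0.7100·0.0000 + 0.2900·0.0000] = 0.0000; exercise value = 0.0000 ≤ continuation, so V_uu = 0.0000
Node ud (S = 85.5): continuation = e^(−0.12)·[0.7100·0.0000 + 0.2900·0.0000] = 0.0000; exercise value = 0.0000 ≤ continuation, so V_ud = 0.0000
Node dd (S = 67.69): continuation = e^(−0.12)·[0.7100·0.0000 + 0.2900·5.6969] = 1.4653; exercise value = 2.3125 > continuation, so V_dd = 2.3125 (exercise)
Node u (S = 90): continuation = e^(−0.12)·[0.7100·0.0000 + 0.2900·0.0000] = 0.0000; exercise value = 0.0000 ≤ continuation, so V_u = 0.0000
Node d (S = 71.25): continuation = e^(−0.12)·[0.7100·0.0000 + 0.2900·2.3125] = 0.5948; exercise value = 0.0000 ≤ continuation, so V_d = 0.5948
Node 0 (S = 75): continuation = e^(−0.12)·[0.7100·0.0000 + 0.2900·0.5948] = 0.1530; exercise value = 0.0000 ≤ continuation, so V_0 = 0.1530

$0.15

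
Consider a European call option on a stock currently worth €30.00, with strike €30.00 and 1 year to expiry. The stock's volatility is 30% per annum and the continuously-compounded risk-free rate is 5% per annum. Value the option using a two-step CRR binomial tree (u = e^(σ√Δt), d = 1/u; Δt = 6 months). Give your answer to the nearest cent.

CRR parameters: u = e^(σ√Δt) = e^(0.3·√0.5) = 1.2363, d = 1/u = 0.8089
Per-period rate: rΔt = 0.05·0.5 = 0.025, so R = e^0.025 = 1.0253
Risk-neutral probability p = (e^0.025 − 0.8089)/(1.2363 − 0.8089) = 0.2165/0.4275 = 0.5064
Terminal stock prices: S_uu = 45.85, S_ud = 30, S_dd = 19.63
Terminal payoffs (S − K): max(15.85, 0) = 15.85, max(0, 0) = 0, max(-10.37, 0) = 0
Node u (S = 37.09): V_u = e^(−0.025)·[0.5064·15.8540 + 0.4936·0.0000] = 7.8300
Node d (S = 24.27): V_d = e^(−0.025)·[0.5064·0.0000 + 0.4936·0.0000] = 0.0000
Node 0 (S = 30): V_0 = e^(−0.025)·[0.5064·7.8300 + 0.4936·0.0000] = 3.8671

€3.87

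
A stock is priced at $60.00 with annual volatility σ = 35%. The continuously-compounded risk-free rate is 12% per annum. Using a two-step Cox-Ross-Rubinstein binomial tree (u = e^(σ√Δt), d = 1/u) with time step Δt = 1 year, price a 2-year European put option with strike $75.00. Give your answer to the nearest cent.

$11.62

CRR parameters: u = e^(σ√Δt) = e^(0.35·√1) = 1.4191, d = 1/u = 0.7047
Per-period rate: rΔt = 0.12·1 = 0.12, so R = e^0.12 = 1.1275
Risk-neutral probability p = (e^0.12 − 0.7047)/(1.4191 − 0.7047) = 0.4228/0.7144 = 0.5919
Terminal stock prices: S_uu = 120.8, S_ud = 60, S_dd = 29.8
Terminal payoffs (K − S): max(-45.83, 0) = 0, max(15, 0) = 15, max(45.2, 0) = 45.2
Node u (S = 85.14): V_u = e^(−0.12)·[0.5919·0.0000 + 0.4081·15.0000] = 5.4299
Node d (S = 42.28): V_d = e^(−0.12)·[0.5919·15.0000 + 0.4081·45.2049] = 24.2377
Node 0 (S = 60): V_0 = e^(−0.12)·[0.5919·5.4299 + 0.4081·24.2377] = 11.6242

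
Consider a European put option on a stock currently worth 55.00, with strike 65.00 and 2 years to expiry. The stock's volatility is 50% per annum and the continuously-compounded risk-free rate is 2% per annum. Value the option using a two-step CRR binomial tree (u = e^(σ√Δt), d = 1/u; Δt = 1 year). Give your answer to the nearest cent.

20.24

CRR parameters: u = e^(σ√Δt) = e^(0.5·√1) = 1.6487, d = 1/u = 0.6065
Per-period rate: rΔt = 0.02·1 = 0.02, so R = e^0.02 = 1.0202
Risk-neutral probability p = (e^0.02 − 0.6065)/(1.6487 − 0.6065) = 0.4137/1.0422 = 0.3969
Terminal stock prices: S_uu = 149.5, S_ud = 55, S_dd = 20.23
Terminal payoffs (K − S): max(-84.51, 0) = 0, max(10, 0) = 10, max(44.77, 0) = 44.77
Node u (S = 90.68): V_u = e^(−0.02)·[0.3969·0.0000 + 0.6031·10.0000] = 5.9113
Node d (S = 33.36): V_d = e^(−0.02)·[0.3969·10.0000 + 0.6031·44.7666] = 30.3537
Node 0 (S = 55): V_0 = e^(−0.02)·[0.3969·5.9113 + 0.6031·30.3537] = 20.2430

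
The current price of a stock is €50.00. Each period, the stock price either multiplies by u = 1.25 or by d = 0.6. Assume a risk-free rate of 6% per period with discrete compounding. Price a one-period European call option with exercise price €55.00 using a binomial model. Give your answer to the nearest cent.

€5.01

Risk-neutral probability p = (1 + 0.06 − 0.6)/(1.25 − 0.6) = 0.4600/0.6500 = 0.7077
Terminal stock prices: S_u = 62.5, S_d = 30
Terminal payoffs (S − K): max(7.5, 0) = 7.5, max(-25, 0) = 0
Node 0 (S = 50): V_0 = 1/1.06·[0.7077·7.5000 + 0.2923·0.0000] = 5.0073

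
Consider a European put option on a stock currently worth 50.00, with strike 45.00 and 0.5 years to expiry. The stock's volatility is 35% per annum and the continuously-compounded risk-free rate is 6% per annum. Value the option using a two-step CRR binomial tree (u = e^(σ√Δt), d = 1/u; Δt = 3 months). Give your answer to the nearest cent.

CRR parameters: u = e^(σ√Δt) = e^(0.35·√0.25) = 1.1912, d = 1/u = 0.8395
Per-period rate: rΔt = 0.06·0.25 = 0.015, so R = e^0.015 = 1.0151
Risk-neutral probability p = (e^0.015 − 0.8395)/(1.1912 − 0.8395) = 0.1757/0.3518 = 0.4993
Terminal stock prices: S_uu = 70.95, S_ud = 50, S_dd = 35.23
Terminal payoffs (K − S): max(-25.95, 0) = 0, max(-5, 0) = 0, max(9.766, 0) = 9.766
Node u (S = 59.56): V_u = e^(−0.015)·[0.4993·0.0000 + 0.5007·0.0000] = 0.0000
Node d (S = 41.97): V_d = e^(−0.015)·[0.4993·0.0000 + 0.5007·9.7656] = 4.8166
Node 0 (S = 50): V_0 = e^(−0.015)·[0.4993·0.0000 + 0.5007·4.8166] = 2.3757

2.38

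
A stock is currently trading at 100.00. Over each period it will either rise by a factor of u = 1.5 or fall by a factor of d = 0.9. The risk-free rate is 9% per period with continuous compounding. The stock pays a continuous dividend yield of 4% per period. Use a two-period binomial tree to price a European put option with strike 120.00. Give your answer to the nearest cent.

18.22

Per-period risk-free factor R = e^0.09 = 1.0942; dividend-adjusted growth = e^(0.09−0.04) = 1.0513.
Risk-neutral probability p = (1.0513 − 0.9)/(1.5 − 0.9) = 0.1513/0.6000 = 0.2521
Terminal stock prices: S_uu = 225, S_ud = 135, S_dd = 81
Terminal payoffs (K − S): max(-105, 0) = 0, max(-15, 0) = 0, max(39, 0) = 39
Node u (S = 150): V_u = e^(−0.09)·[0.2521·0.0000 + 0.7479·0.0000] = 0.0000
Node d (S = 90): V_d = e^(−0.09)·[0.2521·0.0000 + 0.7479·39.0000] = 26.6570
Node 0 (S = 100): V_0 = e^(−0.09)·[0.2521·0.0000 + 0.7479·26.6570] = 18.2204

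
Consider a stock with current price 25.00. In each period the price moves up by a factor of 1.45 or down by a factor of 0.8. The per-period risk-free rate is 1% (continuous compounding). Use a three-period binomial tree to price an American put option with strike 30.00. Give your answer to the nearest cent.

8.24

Risk-neutral probability p = (e^0.01 − 0.8)/(1.45 − 0.8) = 0.2101/0.6500 = 0.3232
Terminal stock prices: S_uuu = 76.22, S_uud = 42.05, S_udd = 23.2, S_ddd = 12.8
Terminal payoffs (K − S): max(-46.22, 0) = 0, max(-12.05, 0) = 0, max(6.8, 0) = 6.8, max(17.2, 0) = 17.2
Node uu (S = 52.56): continuation = e^(−0.01)·[0.3232·0.0000 + 0.6768·0.0000] = 0.0000; exercise value = 0.0000 ≤ continuation, so V_uu = 0.0000
Node ud (S = 29): continuation = e^(−0.01)·[0.3232·0.0000 + 0.6768·6.8000] = 4.5568; exercise value = 1.0000 ≤ continuation, so V_ud = 4.5568
Node dd (S = 16): continuation = e^(−0.01)·[0.3232·6.8000 + 0.6768·17.2000] = 13.7015; exercise value = 14.0000 > continuation, so V_dd = 14.0000 (exercise)
Node u (S = 36.25): continuation = e^(−0.01)·[0.3232·0.0000 + 0.6768·4.5568] = 3.0535; exercise value = 0.0000 ≤ continuation, so V_u = 3.0535
Node d (S = 20): continuation = e^(−0.01)·[0.3232·4.5568 + 0.6768·14.0000] = 10.8394; exercise value = 10.0000 ≤ continuation, so V_d = 10.8394
Node 0 (S = 25): continuation = e^(−0.01)·[0.3232·3.0535 + 0.6768·10.8394] = 8.2406; exercise value = 5.0000 ≤ continuation, so V_0 = 8.2406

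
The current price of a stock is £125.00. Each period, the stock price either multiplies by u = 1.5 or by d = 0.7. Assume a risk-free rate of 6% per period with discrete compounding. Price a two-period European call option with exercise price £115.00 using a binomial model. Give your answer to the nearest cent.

Risk-neutral probability p = (1 + 0.06 − 0.7)/(1.5 − 0.7) = 0.3600/0.8000 = 0.4500
Terminal stock prices: S_uu = 281.2, S_ud = 131.2, S_dd = 61.25
Terminal payoffs (S − K): max(166.2, 0) = 166.2, max(16.25, 0) = 16.25, max(-53.75, 0) = 0
Node u (S = 187.5): V_u = 1/1.06·[0.4500·166.2500 + 0.5500·16.2500] = 79.0094
Node d (S = 87.5): V_d = 1/1.06·[0.4500·16.2500 + 0.5500·0.0000] = 6.8986
Node 0 (S = 125): V_0 = 1/1.06·[0.4500·79.0094 + 0.5500·6.8986] = 37.1212

£37.12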